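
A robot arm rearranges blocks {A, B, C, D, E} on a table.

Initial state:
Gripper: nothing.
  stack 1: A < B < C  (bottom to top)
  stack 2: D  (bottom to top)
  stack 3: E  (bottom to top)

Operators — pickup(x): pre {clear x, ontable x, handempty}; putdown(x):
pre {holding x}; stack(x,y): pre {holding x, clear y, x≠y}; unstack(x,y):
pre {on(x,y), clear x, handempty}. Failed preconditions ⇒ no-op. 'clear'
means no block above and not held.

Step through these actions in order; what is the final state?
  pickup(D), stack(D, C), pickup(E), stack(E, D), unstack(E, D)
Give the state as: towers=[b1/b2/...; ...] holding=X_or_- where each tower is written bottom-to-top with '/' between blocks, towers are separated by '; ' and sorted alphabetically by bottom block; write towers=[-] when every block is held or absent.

step 1 (pickup(D)): towers=[A/B/C; E] holding=D
step 2 (stack(D, C)): towers=[A/B/C/D; E] holding=-
step 3 (pickup(E)): towers=[A/B/C/D] holding=E
step 4 (stack(E, D)): towers=[A/B/C/D/E] holding=-
step 5 (unstack(E, D)): towers=[A/B/C/D] holding=E

towers=[A/B/C/D] holding=E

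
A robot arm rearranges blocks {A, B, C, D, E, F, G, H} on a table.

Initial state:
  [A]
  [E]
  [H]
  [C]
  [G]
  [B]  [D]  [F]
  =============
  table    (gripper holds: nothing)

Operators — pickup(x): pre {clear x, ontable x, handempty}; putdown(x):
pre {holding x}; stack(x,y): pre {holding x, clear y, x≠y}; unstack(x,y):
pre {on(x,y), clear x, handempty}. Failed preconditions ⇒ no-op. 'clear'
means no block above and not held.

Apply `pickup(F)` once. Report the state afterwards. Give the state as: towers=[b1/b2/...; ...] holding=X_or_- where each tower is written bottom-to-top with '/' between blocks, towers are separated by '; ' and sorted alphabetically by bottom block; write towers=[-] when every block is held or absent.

before: towers=[B/G/C/H/E/A; D; F] holding=-
pre[pickup(F)]: clear(F) ok, ontable(F) ok, handempty ok
all met → apply pickup(F)
after:  towers=[B/G/C/H/E/A; D] holding=F

towers=[B/G/C/H/E/A; D] holding=F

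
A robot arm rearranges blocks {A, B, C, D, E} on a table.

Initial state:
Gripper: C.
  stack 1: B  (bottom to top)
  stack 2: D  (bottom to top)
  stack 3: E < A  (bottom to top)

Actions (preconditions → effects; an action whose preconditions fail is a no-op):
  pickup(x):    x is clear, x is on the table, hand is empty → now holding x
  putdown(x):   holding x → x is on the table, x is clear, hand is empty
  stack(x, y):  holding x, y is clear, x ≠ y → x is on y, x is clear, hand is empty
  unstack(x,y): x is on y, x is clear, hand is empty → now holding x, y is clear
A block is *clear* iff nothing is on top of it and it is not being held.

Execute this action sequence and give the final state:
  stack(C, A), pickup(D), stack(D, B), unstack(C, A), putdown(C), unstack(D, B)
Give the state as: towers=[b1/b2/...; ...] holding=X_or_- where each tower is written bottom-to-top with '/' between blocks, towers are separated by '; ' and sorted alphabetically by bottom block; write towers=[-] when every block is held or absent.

towers=[B; C; E/A] holding=D

step 1 (stack(C, A)): towers=[B; D; E/A/C] holding=-
step 2 (pickup(D)): towers=[B; E/A/C] holding=D
step 3 (stack(D, B)): towers=[B/D; E/A/C] holding=-
step 4 (unstack(C, A)): towers=[B/D; E/A] holding=C
step 5 (putdown(C)): towers=[B/D; C; E/A] holding=-
step 6 (unstack(D, B)): towers=[B; C; E/A] holding=D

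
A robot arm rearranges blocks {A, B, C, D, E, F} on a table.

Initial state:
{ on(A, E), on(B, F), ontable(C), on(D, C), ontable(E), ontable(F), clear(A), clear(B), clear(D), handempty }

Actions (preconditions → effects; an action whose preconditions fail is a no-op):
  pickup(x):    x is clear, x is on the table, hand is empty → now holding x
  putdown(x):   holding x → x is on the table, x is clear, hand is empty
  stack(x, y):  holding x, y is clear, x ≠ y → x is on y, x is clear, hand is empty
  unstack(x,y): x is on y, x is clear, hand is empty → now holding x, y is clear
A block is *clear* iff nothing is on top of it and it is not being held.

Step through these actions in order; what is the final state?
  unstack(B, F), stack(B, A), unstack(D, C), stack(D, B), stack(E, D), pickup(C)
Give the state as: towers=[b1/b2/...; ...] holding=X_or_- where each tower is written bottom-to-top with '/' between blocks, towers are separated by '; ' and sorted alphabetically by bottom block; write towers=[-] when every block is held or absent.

towers=[E/A/B/D; F] holding=C

step 1 (unstack(B, F)): towers=[C/D; E/A; F] holding=B
step 2 (stack(B, A)): towers=[C/D; E/A/B; F] holding=-
step 3 (unstack(D, C)): towers=[C; E/A/B; F] holding=D
step 4 (stack(D, B)): towers=[C; E/A/B/D; F] holding=-
step 5 (stack(E, D)) [no-op]: towers=[C; E/A/B/D; F] holding=-
step 6 (pickup(C)): towers=[E/A/B/D; F] holding=C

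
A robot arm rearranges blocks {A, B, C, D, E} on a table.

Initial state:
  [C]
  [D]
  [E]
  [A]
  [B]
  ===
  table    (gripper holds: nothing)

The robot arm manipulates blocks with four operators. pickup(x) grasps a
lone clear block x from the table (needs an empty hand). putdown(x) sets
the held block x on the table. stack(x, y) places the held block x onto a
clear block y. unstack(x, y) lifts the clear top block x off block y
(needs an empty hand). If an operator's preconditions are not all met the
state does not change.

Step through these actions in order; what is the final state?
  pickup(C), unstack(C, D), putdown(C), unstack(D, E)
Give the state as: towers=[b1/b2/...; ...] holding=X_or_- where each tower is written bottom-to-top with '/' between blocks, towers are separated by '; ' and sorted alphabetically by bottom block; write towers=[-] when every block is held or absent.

step 1 (pickup(C)) [no-op]: towers=[B/A/E/D/C] holding=-
step 2 (unstack(C, D)): towers=[B/A/E/D] holding=C
step 3 (putdown(C)): towers=[B/A/E/D; C] holding=-
step 4 (unstack(D, E)): towers=[B/A/E; C] holding=D

towers=[B/A/E; C] holding=D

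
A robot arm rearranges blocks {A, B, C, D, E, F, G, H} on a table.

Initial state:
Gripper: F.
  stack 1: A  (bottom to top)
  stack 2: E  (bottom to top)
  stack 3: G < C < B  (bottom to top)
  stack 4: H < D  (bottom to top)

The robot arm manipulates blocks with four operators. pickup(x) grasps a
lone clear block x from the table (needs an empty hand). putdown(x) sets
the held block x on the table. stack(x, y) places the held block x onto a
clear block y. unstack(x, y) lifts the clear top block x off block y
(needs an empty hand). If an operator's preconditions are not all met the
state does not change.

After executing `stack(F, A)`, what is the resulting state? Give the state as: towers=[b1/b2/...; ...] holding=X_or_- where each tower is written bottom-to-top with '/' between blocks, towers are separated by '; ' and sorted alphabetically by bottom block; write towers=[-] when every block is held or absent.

before: towers=[A; E; G/C/B; H/D] holding=F
pre[stack(F, A)]: holding(F) ✓, clear(A) ✓, F≠A ✓
all met → apply stack(F, A)
after:  towers=[A/F; E; G/C/B; H/D] holding=-

towers=[A/F; E; G/C/B; H/D] holding=-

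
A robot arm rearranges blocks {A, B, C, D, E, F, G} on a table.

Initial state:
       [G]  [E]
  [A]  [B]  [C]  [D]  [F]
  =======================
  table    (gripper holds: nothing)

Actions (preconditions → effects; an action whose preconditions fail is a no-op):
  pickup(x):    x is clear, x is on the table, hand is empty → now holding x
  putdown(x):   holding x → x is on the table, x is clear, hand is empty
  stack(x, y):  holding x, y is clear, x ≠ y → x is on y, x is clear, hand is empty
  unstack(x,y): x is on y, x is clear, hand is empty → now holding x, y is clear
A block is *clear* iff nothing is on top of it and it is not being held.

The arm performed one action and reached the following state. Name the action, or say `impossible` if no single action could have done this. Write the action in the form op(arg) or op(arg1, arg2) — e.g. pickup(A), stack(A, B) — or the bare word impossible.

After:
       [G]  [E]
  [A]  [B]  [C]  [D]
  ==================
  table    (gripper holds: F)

target: towers=[A; B/G; C/E; D] holding=F
         pickup(F) → towers=[A; B/G; C/E; D] holding=F  ← match
     unstack(G, B) → towers=[A; B; C/E; D; F] holding=G
         pickup(D) → towers=[A; B/G; C/E; F] holding=D
         pickup(A) → towers=[B/G; C/E; D; F] holding=A
     unstack(E, C) → towers=[A; B/G; C; D; F] holding=E

pickup(F)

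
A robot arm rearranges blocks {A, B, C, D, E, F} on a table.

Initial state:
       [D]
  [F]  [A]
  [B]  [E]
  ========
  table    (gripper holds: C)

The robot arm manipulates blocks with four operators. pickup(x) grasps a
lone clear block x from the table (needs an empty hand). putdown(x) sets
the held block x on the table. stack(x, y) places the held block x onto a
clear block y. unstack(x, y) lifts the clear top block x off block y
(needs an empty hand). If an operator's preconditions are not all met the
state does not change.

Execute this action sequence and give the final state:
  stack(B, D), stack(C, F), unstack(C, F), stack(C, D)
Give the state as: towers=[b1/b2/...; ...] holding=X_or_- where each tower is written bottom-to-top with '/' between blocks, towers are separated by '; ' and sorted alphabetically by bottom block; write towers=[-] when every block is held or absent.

step 1 (stack(B, D)) [no-op]: towers=[B/F; E/A/D] holding=C
step 2 (stack(C, F)): towers=[B/F/C; E/A/D] holding=-
step 3 (unstack(C, F)): towers=[B/F; E/A/D] holding=C
step 4 (stack(C, D)): towers=[B/F; E/A/D/C] holding=-

towers=[B/F; E/A/D/C] holding=-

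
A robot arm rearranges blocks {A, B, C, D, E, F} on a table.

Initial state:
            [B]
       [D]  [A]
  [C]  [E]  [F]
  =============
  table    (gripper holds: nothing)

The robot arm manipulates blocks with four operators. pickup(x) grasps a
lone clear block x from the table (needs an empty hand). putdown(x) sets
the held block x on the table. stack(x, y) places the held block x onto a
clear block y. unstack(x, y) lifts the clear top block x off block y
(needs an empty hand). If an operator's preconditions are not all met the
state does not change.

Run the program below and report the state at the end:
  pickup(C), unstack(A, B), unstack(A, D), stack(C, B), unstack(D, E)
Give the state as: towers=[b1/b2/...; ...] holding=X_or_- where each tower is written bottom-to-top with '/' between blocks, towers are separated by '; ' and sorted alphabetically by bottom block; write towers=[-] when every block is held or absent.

step 1 (pickup(C)): towers=[E/D; F/A/B] holding=C
step 2 (unstack(A, B)) [no-op]: towers=[E/D; F/A/B] holding=C
step 3 (unstack(A, D)) [no-op]: towers=[E/D; F/A/B] holding=C
step 4 (stack(C, B)): towers=[E/D; F/A/B/C] holding=-
step 5 (unstack(D, E)): towers=[E; F/A/B/C] holding=D

towers=[E; F/A/B/C] holding=D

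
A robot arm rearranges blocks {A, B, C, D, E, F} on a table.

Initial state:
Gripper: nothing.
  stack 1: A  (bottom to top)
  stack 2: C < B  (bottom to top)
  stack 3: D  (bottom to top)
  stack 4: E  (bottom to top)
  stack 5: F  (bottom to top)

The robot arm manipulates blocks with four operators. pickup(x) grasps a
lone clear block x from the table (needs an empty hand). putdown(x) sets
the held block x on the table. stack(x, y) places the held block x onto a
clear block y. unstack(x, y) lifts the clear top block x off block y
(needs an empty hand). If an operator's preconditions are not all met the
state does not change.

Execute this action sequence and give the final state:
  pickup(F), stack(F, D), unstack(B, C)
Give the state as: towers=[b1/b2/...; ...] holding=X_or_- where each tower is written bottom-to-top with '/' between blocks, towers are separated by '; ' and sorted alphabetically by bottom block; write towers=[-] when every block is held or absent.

towers=[A; C; D/F; E] holding=B

step 1 (pickup(F)): towers=[A; C/B; D; E] holding=F
step 2 (stack(F, D)): towers=[A; C/B; D/F; E] holding=-
step 3 (unstack(B, C)): towers=[A; C; D/F; E] holding=B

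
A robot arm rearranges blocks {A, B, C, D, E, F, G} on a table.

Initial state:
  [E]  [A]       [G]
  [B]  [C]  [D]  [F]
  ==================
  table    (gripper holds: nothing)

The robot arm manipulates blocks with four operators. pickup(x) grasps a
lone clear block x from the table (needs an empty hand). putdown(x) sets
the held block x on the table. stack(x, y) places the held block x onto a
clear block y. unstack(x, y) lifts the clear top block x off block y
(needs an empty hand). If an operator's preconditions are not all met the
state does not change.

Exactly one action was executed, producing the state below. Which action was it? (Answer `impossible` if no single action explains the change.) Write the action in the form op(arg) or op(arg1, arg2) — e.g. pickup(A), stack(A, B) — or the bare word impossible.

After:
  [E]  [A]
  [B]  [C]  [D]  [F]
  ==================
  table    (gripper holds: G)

target: towers=[B/E; C/A; D; F] holding=G
     unstack(G, F) → towers=[B/E; C/A; D; F] holding=G  ← match
         pickup(D) → towers=[B/E; C/A; F/G] holding=D
     unstack(A, C) → towers=[B/E; C; D; F/G] holding=A
     unstack(E, B) → towers=[B; C/A; D; F/G] holding=E

unstack(G, F)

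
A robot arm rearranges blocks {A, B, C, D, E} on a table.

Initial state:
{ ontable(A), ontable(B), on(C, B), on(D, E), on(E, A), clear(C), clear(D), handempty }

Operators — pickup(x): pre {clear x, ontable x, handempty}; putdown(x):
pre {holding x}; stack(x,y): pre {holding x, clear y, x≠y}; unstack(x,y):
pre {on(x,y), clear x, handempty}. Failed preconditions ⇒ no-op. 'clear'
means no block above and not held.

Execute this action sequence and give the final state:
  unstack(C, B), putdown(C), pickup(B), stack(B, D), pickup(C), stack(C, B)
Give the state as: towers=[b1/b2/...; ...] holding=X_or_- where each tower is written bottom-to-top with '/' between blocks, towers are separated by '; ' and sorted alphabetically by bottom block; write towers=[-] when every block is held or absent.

towers=[A/E/D/B/C] holding=-

step 1 (unstack(C, B)): towers=[A/E/D; B] holding=C
step 2 (putdown(C)): towers=[A/E/D; B; C] holding=-
step 3 (pickup(B)): towers=[A/E/D; C] holding=B
step 4 (stack(B, D)): towers=[A/E/D/B; C] holding=-
step 5 (pickup(C)): towers=[A/E/D/B] holding=C
step 6 (stack(C, B)): towers=[A/E/D/B/C] holding=-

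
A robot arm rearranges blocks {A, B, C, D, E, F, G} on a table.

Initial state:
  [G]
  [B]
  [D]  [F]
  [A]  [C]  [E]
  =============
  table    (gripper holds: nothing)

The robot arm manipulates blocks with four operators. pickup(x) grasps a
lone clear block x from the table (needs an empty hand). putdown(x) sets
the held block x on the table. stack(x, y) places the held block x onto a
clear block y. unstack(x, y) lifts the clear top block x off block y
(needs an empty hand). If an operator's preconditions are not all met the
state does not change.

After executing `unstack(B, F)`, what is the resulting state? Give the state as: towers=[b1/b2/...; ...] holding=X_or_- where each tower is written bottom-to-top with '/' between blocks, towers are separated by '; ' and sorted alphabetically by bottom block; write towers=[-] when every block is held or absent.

before: towers=[A/D/B/G; C/F; E] holding=-
pre[unstack(B, F)]: on(B,F) fail, clear(B) fail, handempty ok
on(B,F), clear(B) unmet → unstack(B, F) is a no-op
after:  towers=[A/D/B/G; C/F; E] holding=-

towers=[A/D/B/G; C/F; E] holding=-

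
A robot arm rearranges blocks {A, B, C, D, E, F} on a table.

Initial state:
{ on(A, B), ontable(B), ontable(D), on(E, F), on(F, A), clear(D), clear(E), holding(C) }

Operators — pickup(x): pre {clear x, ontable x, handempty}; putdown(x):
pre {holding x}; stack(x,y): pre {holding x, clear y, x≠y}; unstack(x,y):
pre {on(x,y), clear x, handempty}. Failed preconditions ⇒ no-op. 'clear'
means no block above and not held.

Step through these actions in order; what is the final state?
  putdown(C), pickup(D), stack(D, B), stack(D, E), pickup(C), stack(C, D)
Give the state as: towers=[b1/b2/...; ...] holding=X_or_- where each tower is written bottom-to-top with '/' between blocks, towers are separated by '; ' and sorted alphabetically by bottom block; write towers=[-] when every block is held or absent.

towers=[B/A/F/E/D/C] holding=-

step 1 (putdown(C)): towers=[B/A/F/E; C; D] holding=-
step 2 (pickup(D)): towers=[B/A/F/E; C] holding=D
step 3 (stack(D, B)) [no-op]: towers=[B/A/F/E; C] holding=D
step 4 (stack(D, E)): towers=[B/A/F/E/D; C] holding=-
step 5 (pickup(C)): towers=[B/A/F/E/D] holding=C
step 6 (stack(C, D)): towers=[B/A/F/E/D/C] holding=-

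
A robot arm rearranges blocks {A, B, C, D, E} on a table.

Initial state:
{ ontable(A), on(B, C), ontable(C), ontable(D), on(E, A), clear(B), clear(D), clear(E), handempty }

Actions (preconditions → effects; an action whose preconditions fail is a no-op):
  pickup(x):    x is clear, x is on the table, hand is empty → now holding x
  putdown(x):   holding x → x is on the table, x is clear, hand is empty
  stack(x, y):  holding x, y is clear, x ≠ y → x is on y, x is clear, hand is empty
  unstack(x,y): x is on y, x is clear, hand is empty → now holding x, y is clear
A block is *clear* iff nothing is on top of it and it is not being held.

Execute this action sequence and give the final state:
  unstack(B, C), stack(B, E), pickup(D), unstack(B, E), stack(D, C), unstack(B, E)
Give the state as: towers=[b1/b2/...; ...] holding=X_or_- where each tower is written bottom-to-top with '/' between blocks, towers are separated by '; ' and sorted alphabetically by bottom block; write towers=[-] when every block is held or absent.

step 1 (unstack(B, C)): towers=[A/E; C; D] holding=B
step 2 (stack(B, E)): towers=[A/E/B; C; D] holding=-
step 3 (pickup(D)): towers=[A/E/B; C] holding=D
step 4 (unstack(B, E)) [no-op]: towers=[A/E/B; C] holding=D
step 5 (stack(D, C)): towers=[A/E/B; C/D] holding=-
step 6 (unstack(B, E)): towers=[A/E; C/D] holding=B

towers=[A/E; C/D] holding=B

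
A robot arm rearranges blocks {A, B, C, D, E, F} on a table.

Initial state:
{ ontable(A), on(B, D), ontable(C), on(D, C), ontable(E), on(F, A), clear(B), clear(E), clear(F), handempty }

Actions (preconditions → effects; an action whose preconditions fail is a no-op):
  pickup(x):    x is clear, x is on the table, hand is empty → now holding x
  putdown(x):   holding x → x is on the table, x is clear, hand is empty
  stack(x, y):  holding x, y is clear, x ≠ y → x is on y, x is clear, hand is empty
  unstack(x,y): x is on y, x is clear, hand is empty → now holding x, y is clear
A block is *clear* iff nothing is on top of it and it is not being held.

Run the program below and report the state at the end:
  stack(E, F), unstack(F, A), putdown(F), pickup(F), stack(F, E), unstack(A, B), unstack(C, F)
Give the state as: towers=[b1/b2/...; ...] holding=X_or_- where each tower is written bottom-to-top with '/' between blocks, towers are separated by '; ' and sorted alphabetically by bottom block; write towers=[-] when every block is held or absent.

step 1 (stack(E, F)) [no-op]: towers=[A/F; C/D/B; E] holding=-
step 2 (unstack(F, A)): towers=[A; C/D/B; E] holding=F
step 3 (putdown(F)): towers=[A; C/D/B; E; F] holding=-
step 4 (pickup(F)): towers=[A; C/D/B; E] holding=F
step 5 (stack(F, E)): towers=[A; C/D/B; E/F] holding=-
step 6 (unstack(A, B)) [no-op]: towers=[A; C/D/B; E/F] holding=-
step 7 (unstack(C, F)) [no-op]: towers=[A; C/D/B; E/F] holding=-

towers=[A; C/D/B; E/F] holding=-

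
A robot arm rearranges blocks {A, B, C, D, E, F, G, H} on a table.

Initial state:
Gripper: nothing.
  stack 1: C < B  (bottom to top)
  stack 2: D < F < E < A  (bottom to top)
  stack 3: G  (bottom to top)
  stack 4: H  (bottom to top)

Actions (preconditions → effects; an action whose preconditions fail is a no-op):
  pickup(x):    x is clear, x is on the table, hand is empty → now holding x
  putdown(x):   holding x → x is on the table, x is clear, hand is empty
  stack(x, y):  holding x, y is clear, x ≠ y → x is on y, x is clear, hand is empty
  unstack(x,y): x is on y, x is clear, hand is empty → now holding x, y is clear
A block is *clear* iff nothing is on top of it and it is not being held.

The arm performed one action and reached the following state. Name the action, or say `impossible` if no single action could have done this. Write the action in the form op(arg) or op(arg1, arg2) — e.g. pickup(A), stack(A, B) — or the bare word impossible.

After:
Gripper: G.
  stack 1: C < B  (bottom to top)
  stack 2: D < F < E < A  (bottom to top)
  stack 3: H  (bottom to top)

target: towers=[C/B; D/F/E/A; H] holding=G
         pickup(G) → towers=[C/B; D/F/E/A; H] holding=G  ← match
     unstack(A, E) → towers=[C/B; D/F/E; G; H] holding=A
         pickup(H) → towers=[C/B; D/F/E/A; G] holding=H
     unstack(B, C) → towers=[C; D/F/E/A; G; H] holding=B

pickup(G)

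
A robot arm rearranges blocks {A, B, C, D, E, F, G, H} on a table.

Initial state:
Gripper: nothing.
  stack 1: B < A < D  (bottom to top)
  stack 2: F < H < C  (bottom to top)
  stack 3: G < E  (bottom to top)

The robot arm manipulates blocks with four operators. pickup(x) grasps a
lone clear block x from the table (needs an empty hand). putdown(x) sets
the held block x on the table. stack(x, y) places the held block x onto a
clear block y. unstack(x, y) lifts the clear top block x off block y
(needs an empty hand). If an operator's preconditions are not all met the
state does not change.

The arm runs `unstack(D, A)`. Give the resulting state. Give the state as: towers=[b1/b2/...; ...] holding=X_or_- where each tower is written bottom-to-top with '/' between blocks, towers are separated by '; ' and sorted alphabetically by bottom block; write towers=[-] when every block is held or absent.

before: towers=[B/A/D; F/H/C; G/E] holding=-
pre[unstack(D, A)]: on(D,A) ok, clear(D) ok, handempty ok
all met → apply unstack(D, A)
after:  towers=[B/A; F/H/C; G/E] holding=D

towers=[B/A; F/H/C; G/E] holding=D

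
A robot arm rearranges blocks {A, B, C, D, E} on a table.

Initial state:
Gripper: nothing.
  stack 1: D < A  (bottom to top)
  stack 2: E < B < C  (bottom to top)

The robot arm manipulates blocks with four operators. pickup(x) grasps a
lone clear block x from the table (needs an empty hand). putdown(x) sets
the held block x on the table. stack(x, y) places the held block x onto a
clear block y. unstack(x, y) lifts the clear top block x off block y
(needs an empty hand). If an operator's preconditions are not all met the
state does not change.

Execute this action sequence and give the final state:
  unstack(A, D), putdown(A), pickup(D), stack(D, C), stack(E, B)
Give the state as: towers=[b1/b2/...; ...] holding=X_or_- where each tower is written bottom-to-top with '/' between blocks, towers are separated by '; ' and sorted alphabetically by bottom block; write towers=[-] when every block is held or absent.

towers=[A; E/B/C/D] holding=-

step 1 (unstack(A, D)): towers=[D; E/B/C] holding=A
step 2 (putdown(A)): towers=[A; D; E/B/C] holding=-
step 3 (pickup(D)): towers=[A; E/B/C] holding=D
step 4 (stack(D, C)): towers=[A; E/B/C/D] holding=-
step 5 (stack(E, B)) [no-op]: towers=[A; E/B/C/D] holding=-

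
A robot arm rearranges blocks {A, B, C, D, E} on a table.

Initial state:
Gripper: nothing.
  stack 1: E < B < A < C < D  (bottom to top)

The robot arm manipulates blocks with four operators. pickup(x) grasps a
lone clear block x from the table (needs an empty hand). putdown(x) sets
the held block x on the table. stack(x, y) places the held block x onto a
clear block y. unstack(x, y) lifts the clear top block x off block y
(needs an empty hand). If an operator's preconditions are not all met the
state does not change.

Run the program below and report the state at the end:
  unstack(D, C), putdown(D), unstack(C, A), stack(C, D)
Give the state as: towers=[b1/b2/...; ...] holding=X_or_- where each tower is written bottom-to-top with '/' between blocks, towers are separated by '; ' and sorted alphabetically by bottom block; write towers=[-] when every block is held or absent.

towers=[D/C; E/B/A] holding=-

step 1 (unstack(D, C)): towers=[E/B/A/C] holding=D
step 2 (putdown(D)): towers=[D; E/B/A/C] holding=-
step 3 (unstack(C, A)): towers=[D; E/B/A] holding=C
step 4 (stack(C, D)): towers=[D/C; E/B/A] holding=-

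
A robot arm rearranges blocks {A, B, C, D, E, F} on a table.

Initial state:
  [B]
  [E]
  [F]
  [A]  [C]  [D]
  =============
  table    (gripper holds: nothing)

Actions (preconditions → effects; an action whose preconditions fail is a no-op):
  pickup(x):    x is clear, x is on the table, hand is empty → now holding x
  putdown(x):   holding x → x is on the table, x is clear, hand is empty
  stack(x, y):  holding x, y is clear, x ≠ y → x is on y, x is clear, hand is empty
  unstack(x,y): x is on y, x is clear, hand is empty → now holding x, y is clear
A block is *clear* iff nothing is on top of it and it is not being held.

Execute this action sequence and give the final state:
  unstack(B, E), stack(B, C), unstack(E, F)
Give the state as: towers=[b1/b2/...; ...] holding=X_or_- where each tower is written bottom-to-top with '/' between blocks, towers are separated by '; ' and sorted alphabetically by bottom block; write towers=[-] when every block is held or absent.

step 1 (unstack(B, E)): towers=[A/F/E; C; D] holding=B
step 2 (stack(B, C)): towers=[A/F/E; C/B; D] holding=-
step 3 (unstack(E, F)): towers=[A/F; C/B; D] holding=E

towers=[A/F; C/B; D] holding=E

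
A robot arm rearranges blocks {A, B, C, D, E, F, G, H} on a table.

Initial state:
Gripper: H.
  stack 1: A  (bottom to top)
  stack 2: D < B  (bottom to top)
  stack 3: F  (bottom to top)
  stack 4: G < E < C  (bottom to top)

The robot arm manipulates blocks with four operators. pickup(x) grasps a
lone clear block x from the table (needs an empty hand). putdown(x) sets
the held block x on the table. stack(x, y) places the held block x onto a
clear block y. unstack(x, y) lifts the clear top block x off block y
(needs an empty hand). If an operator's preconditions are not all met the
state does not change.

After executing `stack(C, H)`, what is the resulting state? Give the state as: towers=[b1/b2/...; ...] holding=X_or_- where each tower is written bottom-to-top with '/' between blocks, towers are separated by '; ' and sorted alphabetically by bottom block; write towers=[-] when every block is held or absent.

before: towers=[A; D/B; F; G/E/C] holding=H
pre[stack(C, H)]: holding(C) fail, clear(H) fail, C≠H ok
holding(C), clear(H) unmet → stack(C, H) is a no-op
after:  towers=[A; D/B; F; G/E/C] holding=H

towers=[A; D/B; F; G/E/C] holding=H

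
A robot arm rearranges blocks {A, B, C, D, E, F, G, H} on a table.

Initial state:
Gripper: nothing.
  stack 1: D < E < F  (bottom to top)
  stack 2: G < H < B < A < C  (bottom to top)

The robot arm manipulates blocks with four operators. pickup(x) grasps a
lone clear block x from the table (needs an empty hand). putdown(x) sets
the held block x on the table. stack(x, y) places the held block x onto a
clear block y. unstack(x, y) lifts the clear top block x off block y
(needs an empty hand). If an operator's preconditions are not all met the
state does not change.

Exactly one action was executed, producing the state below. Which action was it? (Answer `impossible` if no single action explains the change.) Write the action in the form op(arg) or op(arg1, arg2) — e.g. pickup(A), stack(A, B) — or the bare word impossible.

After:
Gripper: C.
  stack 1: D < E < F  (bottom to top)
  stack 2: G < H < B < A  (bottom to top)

target: towers=[D/E/F; G/H/B/A] holding=C
     unstack(F, E) → towers=[D/E; G/H/B/A/C] holding=F
     unstack(C, A) → towers=[D/E/F; G/H/B/A] holding=C  ← match

unstack(C, A)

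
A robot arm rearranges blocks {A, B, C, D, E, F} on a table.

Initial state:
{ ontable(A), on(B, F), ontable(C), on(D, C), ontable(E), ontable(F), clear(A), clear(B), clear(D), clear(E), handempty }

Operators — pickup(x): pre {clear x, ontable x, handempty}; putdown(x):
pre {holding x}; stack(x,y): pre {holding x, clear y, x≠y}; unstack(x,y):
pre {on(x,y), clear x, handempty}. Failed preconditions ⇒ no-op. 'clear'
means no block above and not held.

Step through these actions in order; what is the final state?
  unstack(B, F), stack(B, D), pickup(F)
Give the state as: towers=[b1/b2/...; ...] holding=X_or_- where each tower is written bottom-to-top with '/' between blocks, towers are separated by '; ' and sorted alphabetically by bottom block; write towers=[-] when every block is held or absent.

step 1 (unstack(B, F)): towers=[A; C/D; E; F] holding=B
step 2 (stack(B, D)): towers=[A; C/D/B; E; F] holding=-
step 3 (pickup(F)): towers=[A; C/D/B; E] holding=F

towers=[A; C/D/B; E] holding=F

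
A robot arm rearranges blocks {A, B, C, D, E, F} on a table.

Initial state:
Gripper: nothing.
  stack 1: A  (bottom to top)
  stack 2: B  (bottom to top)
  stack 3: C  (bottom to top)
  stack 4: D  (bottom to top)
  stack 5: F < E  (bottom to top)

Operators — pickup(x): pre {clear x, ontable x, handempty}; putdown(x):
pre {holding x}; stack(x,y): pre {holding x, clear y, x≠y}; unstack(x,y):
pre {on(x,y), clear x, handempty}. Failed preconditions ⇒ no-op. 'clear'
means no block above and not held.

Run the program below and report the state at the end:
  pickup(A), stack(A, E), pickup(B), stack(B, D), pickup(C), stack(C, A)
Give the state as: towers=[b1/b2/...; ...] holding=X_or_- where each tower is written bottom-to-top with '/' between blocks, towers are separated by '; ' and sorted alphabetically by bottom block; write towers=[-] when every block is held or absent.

step 1 (pickup(A)): towers=[B; C; D; F/E] holding=A
step 2 (stack(A, E)): towers=[B; C; D; F/E/A] holding=-
step 3 (pickup(B)): towers=[C; D; F/E/A] holding=B
step 4 (stack(B, D)): towers=[C; D/B; F/E/A] holding=-
step 5 (pickup(C)): towers=[D/B; F/E/A] holding=C
step 6 (stack(C, A)): towers=[D/B; F/E/A/C] holding=-

towers=[D/B; F/E/A/C] holding=-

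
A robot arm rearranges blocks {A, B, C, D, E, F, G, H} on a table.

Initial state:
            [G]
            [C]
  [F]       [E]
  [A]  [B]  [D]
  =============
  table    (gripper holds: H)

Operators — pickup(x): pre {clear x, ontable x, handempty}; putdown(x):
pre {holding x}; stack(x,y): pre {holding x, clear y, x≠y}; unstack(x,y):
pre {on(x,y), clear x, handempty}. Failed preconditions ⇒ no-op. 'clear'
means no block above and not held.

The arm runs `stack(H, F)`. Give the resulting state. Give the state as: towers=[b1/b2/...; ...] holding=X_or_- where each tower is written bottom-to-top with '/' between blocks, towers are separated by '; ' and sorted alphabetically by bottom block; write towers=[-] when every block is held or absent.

before: towers=[A/F; B; D/E/C/G] holding=H
pre[stack(H, F)]: holding(H) ok, clear(F) ok, H≠F ok
all met → apply stack(H, F)
after:  towers=[A/F/H; B; D/E/C/G] holding=-

towers=[A/F/H; B; D/E/C/G] holding=-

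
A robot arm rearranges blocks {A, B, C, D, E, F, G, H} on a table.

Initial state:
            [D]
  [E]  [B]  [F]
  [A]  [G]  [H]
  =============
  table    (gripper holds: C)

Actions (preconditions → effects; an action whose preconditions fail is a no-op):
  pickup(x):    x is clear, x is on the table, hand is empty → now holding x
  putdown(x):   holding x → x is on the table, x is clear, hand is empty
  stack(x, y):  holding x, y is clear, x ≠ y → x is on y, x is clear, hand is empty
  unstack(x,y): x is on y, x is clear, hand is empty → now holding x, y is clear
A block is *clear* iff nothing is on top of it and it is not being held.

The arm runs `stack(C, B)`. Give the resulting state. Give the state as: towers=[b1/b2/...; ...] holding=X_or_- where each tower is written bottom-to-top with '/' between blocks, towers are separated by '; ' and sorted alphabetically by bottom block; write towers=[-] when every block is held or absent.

towers=[A/E; G/B/C; H/F/D] holding=-

before: towers=[A/E; G/B; H/F/D] holding=C
pre[stack(C, B)]: holding(C) ok, clear(B) ok, C≠B ok
all met → apply stack(C, B)
after:  towers=[A/E; G/B/C; H/F/D] holding=-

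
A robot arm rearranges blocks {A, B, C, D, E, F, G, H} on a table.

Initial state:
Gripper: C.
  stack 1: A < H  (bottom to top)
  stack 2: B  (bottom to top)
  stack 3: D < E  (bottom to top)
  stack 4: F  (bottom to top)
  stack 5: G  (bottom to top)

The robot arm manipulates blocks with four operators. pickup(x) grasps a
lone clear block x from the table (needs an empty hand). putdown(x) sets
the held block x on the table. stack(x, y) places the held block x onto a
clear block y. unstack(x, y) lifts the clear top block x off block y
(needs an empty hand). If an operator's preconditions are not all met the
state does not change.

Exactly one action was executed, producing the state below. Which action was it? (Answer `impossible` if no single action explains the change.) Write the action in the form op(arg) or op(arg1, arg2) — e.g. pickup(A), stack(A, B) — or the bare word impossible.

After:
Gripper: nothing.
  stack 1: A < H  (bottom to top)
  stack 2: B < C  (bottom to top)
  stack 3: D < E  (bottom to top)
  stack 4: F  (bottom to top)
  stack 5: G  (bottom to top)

target: towers=[A/H; B/C; D/E; F; G] holding=-
        putdown(C) → towers=[A/H; B; C; D/E; F; G] holding=-
       stack(C, G) → towers=[A/H; B; D/E; F; G/C] holding=-
       stack(C, E) → towers=[A/H; B; D/E/C; F; G] holding=-
       stack(C, H) → towers=[A/H/C; B; D/E; F; G] holding=-
       stack(C, B) → towers=[A/H; B/C; D/E; F; G] holding=-  ← match
       stack(C, F) → towers=[A/H; B; D/E; F/C; G] holding=-

stack(C, B)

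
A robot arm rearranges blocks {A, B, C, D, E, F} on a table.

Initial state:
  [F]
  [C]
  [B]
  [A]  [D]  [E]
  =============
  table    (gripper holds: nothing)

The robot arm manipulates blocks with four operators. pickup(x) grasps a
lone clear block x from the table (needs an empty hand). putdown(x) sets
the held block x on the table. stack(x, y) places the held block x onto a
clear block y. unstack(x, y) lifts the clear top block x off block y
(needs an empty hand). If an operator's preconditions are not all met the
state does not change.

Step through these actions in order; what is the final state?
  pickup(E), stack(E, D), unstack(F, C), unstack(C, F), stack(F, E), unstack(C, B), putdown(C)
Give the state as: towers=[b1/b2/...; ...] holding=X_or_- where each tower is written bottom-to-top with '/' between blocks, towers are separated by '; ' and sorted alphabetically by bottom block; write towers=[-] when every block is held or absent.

step 1 (pickup(E)): towers=[A/B/C/F; D] holding=E
step 2 (stack(E, D)): towers=[A/B/C/F; D/E] holding=-
step 3 (unstack(F, C)): towers=[A/B/C; D/E] holding=F
step 4 (unstack(C, F)) [no-op]: towers=[A/B/C; D/E] holding=F
step 5 (stack(F, E)): towers=[A/B/C; D/E/F] holding=-
step 6 (unstack(C, B)): towers=[A/B; D/E/F] holding=C
step 7 (putdown(C)): towers=[A/B; C; D/E/F] holding=-

towers=[A/B; C; D/E/F] holding=-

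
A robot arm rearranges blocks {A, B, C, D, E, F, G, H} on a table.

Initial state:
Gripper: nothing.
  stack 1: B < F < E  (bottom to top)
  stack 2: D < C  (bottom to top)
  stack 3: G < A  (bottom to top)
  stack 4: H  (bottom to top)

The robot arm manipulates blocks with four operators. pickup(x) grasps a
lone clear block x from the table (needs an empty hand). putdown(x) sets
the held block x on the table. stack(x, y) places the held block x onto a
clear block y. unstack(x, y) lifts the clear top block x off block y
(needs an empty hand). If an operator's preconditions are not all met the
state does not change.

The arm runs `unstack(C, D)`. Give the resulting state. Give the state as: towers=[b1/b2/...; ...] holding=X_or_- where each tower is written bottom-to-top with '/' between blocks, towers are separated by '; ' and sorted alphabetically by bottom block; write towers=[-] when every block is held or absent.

before: towers=[B/F/E; D/C; G/A; H] holding=-
pre[unstack(C, D)]: on(C,D) yes, clear(C) yes, handempty yes
all met → apply unstack(C, D)
after:  towers=[B/F/E; D; G/A; H] holding=C

towers=[B/F/E; D; G/A; H] holding=C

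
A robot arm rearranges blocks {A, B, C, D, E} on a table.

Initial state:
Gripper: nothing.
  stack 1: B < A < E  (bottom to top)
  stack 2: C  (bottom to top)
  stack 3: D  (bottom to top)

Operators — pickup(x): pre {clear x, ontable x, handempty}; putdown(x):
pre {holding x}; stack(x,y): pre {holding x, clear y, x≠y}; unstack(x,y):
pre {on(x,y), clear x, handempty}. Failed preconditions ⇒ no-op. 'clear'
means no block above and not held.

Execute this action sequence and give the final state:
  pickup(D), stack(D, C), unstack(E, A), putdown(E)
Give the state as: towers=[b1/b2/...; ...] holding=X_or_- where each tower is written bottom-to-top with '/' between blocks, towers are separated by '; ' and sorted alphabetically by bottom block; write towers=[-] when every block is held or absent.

towers=[B/A; C/D; E] holding=-

step 1 (pickup(D)): towers=[B/A/E; C] holding=D
step 2 (stack(D, C)): towers=[B/A/E; C/D] holding=-
step 3 (unstack(E, A)): towers=[B/A; C/D] holding=E
step 4 (putdown(E)): towers=[B/A; C/D; E] holding=-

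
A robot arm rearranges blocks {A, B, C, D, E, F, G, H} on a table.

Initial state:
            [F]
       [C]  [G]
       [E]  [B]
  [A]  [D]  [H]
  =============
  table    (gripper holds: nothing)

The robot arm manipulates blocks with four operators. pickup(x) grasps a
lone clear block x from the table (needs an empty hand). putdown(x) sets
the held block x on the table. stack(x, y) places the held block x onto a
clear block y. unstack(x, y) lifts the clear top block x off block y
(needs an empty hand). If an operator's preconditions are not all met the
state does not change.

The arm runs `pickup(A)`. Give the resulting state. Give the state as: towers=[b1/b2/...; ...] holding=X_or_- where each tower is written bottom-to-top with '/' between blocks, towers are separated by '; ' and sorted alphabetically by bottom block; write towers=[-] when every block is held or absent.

before: towers=[A; D/E/C; H/B/G/F] holding=-
pre[pickup(A)]: clear(A) ✓, ontable(A) ✓, handempty ✓
all met → apply pickup(A)
after:  towers=[D/E/C; H/B/G/F] holding=A

towers=[D/E/C; H/B/G/F] holding=A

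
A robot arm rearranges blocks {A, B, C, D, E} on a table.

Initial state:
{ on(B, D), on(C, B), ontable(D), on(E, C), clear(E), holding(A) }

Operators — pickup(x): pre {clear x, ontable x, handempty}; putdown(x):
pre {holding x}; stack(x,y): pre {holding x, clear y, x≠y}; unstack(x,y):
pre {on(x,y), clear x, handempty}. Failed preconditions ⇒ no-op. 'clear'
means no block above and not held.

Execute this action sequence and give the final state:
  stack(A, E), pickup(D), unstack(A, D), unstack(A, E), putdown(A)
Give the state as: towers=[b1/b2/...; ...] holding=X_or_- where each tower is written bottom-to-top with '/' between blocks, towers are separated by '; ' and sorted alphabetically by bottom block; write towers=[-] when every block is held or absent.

towers=[A; D/B/C/E] holding=-

step 1 (stack(A, E)): towers=[D/B/C/E/A] holding=-
step 2 (pickup(D)) [no-op]: towers=[D/B/C/E/A] holding=-
step 3 (unstack(A, D)) [no-op]: towers=[D/B/C/E/A] holding=-
step 4 (unstack(A, E)): towers=[D/B/C/E] holding=A
step 5 (putdown(A)): towers=[A; D/B/C/E] holding=-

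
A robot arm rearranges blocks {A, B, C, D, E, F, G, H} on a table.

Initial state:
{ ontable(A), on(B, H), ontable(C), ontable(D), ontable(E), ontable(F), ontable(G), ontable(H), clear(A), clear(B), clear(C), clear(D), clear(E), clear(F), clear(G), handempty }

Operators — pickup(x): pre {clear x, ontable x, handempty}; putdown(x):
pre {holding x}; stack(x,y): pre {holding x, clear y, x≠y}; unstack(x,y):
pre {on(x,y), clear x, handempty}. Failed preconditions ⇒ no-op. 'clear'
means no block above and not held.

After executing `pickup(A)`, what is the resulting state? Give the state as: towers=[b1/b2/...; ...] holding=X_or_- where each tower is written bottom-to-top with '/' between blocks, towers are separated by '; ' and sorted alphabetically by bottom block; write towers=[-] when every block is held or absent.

towers=[C; D; E; F; G; H/B] holding=A

before: towers=[A; C; D; E; F; G; H/B] holding=-
pre[pickup(A)]: clear(A) ✓, ontable(A) ✓, handempty ✓
all met → apply pickup(A)
after:  towers=[C; D; E; F; G; H/B] holding=A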